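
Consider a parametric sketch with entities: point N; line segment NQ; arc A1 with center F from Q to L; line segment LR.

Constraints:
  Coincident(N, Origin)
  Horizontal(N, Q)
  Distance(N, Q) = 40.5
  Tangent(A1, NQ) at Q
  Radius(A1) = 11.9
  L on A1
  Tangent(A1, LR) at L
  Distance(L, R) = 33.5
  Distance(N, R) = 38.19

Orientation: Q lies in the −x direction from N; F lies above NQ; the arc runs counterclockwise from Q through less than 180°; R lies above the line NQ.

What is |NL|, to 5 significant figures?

30.694

N is at the origin; N and Q share the same y with |NQ| = 40.5 and Q on the −x side, so Q = (-40.500, 0.0000). Tangency of A1 to NQ means the radius FQ is perpendicular to NQ, so F = Q + (0, 11.9) = (-40.500, 11.900). Since FL ⟂ LR (tangency), |FR| = √(11.9² + 33.5²) = 35.551 regardless of where L sits on A1. So R lies on both circle(N, 38.19) and circle(F, 35.551); the above-NQ intersection is R = (-13.956, 35.549). L is the foot of the tangent from R: L = (-30.066, 6.1771).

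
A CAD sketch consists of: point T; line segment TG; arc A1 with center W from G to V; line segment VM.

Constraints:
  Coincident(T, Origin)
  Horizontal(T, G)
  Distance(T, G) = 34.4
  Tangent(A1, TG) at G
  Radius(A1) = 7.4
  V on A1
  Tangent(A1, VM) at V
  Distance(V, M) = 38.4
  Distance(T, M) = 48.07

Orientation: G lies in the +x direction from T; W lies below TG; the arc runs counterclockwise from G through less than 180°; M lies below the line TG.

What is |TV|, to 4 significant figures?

27.79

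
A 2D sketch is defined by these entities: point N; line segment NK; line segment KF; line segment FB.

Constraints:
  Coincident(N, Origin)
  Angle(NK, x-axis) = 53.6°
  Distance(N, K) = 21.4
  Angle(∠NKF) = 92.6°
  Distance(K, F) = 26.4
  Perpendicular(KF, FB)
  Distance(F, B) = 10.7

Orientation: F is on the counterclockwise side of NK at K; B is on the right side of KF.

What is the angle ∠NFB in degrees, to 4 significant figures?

128.0°

N is at the origin; NK runs at 53.6° with length 21.4, so K = 21.4·(cos 53.6°, sin 53.6°) = (12.70, 17.22). ∠NKF = 92.6°, so KF runs at 53.6° + (180° − 92.6°) = 141.0° from the x-axis; with |KF| = 26.4, F = K + 26.4·(cos 141.0°, sin 141.0°) = (-7.817, 33.84). KF is perpendicular to FB; with |FB| = 10.7 on the right of KF, B = F + 10.7·(0.6293, 0.7771) = (-1.084, 42.15). Then cos ∠NFB = FN·FB / (|FN||FB|), giving 128.0°.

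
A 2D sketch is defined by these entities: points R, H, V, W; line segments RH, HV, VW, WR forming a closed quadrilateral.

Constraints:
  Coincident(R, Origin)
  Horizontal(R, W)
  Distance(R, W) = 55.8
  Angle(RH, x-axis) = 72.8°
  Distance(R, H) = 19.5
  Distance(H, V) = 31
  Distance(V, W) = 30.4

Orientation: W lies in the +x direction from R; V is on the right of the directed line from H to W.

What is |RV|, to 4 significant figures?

26.30

R is at the origin; R and W share the same y with |RW| = 55.8 and W in +x, so W = (55.8, 0). RH runs at 72.8° with |RH| = 19.5, so H = (5.766, 18.63). V is determined by |HV| = 31.0 and |VW| = 30.4 together: it lies at the intersection of circle(H, 31.0) and circle(W, 30.4). With |HW| = 53.39, the foot of the radical line on HW is 27.04 from H and the perpendicular offset is √(31.0² − 27.04²) = 15.16. Taking the right-of-HW solution: V = (25.82, -5.015).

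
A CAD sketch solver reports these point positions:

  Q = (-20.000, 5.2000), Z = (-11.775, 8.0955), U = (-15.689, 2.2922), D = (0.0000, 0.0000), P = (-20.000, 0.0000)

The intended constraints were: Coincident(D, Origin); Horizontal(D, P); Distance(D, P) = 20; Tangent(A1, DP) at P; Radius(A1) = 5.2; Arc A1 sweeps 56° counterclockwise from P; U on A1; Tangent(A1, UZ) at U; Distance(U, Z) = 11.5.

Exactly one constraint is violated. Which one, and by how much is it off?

Distance(U, Z) = 11.5 — off by 4.50.

D = (0.00, 0.00) ✓; D.y = 0.00, P.y = 0.00 ✓; |DP| = 20.00 ✓; ∠(QP, PD) = 90.00° ✓; |QP| = 5.200 ✓; bearing(Q→U) − bearing(Q→P) = 56.00° ✓; |QU| = 5.200 ✓; ∠(QU, UZ) = 90.00° ✓; |UZ| = 7.000 ✗.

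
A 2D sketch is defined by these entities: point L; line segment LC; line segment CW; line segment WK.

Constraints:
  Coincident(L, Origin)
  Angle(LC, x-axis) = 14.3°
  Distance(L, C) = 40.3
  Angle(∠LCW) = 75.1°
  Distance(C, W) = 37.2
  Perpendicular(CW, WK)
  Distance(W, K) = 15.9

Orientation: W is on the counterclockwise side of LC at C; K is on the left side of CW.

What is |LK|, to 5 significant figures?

35.374

L is at the origin; LC runs at 14.3° with length 40.3, so C = 40.3·(cos 14.3°, sin 14.3°) = (39.051, 9.9541). ∠LCW = 75.1°, so CW runs at 14.3° + (180° − 75.1°) = 119.20° from the x-axis; with |CW| = 37.2, W = C + 37.2·(cos 119.20°, sin 119.20°) = (20.903, 42.427). The perpendicularity gives WK at right angles to CW; with |WK| = 15.9 on the left of CW, K = W + 15.9·(-0.87292, -0.48786) = (7.0235, 34.670). Then |LK| = |K − L| = 35.374.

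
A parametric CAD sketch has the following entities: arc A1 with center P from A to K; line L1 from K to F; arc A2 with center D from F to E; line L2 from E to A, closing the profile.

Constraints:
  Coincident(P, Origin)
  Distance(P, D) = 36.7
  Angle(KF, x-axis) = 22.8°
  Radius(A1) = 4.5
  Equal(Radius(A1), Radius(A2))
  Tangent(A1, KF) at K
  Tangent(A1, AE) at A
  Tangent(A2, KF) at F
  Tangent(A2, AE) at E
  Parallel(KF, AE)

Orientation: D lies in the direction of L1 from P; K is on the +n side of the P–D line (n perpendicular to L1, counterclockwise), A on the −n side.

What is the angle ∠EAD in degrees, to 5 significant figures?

6.9905°

The slot axis is L1's direction at 22.8°, so u = (cos 22.8°, sin 22.8°) = (0.92186, 0.38752) and n = (−sin 22.8°, cos 22.8°) = (-0.38752, 0.92186). P is at the origin and D lies 36.7 along u from P, so D = 36.7·u = (33.832, 14.222). Tangency of A1 to both parallel lines with radius 4.5 puts K and A at P ± 4.5·n: K = (-1.7438, 4.1484), A = (1.7438, -4.1484). Equal radii place F and E the same way about D: F = D + 4.5·n = (32.089, 18.370), E = D − 4.5·n = (35.576, 10.073). Then cos ∠EAD = AE·AD / (|AE||AD|), giving 6.9905°.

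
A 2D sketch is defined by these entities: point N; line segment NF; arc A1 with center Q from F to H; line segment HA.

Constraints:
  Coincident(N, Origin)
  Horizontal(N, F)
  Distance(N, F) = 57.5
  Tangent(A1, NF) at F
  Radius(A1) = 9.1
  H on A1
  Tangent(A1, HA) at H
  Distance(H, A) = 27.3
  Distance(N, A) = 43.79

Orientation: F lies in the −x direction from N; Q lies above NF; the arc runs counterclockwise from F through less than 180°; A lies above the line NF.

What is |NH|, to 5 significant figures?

50.109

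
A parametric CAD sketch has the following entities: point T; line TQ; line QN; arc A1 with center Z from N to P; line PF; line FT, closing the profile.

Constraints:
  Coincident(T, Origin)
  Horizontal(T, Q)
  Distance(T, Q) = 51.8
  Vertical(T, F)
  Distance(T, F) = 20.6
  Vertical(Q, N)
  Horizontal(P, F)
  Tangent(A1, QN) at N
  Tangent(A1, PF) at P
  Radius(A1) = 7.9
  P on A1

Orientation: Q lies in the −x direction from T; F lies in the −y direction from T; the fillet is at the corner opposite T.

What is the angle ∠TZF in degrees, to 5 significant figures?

26.336°

T is at the origin; T and Q share the same y with |TQ| = 51.8 and Q on the −x side, so Q = (-51.800, 0.0000). TF is vertical with |TF| = 20.6 and F on the −y side, so F = (0.0000, -20.600). The virtual corner opposite T is at (-51.800, -20.600). Tangency of A1 to QN means the radius ZN is perpendicular to QN and since A1 is tangent to PF there, ZP ⟂ PF, with radius 7.9, so the center Z sits 7.9 in from both sides at Z = (-43.900, -12.700). Then cos ∠TZF = ZT·ZF / (|ZT||ZF|), giving 26.336°.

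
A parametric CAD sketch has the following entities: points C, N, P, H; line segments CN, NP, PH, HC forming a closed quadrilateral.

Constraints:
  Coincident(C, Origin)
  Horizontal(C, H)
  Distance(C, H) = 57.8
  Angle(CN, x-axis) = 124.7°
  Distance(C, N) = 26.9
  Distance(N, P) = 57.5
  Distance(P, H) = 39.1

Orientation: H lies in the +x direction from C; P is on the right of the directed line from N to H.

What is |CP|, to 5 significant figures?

31.154

Checks: |NP| = 57.50 ✓; |PH| = 39.10 ✓.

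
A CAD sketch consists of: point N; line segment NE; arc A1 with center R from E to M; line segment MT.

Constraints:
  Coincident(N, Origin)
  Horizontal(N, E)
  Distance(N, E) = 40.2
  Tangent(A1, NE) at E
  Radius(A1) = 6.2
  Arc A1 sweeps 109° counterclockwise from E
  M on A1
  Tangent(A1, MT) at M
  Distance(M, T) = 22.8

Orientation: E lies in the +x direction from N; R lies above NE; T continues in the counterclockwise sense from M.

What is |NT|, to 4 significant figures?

48.78

N is at the origin; NE is horizontal with |NE| = 40.2 and E on the +x side, so E = (40.20, 0.000). Tangency of A1 to NE means the radius RE is perpendicular to NE, so R = E + (0, 6.2) = (40.20, 6.200). On A1, E sits at bearing -90° from R; a 109° counterclockwise sweep puts M at bearing 19°, so M = R + 6.2·(cos 19°, sin 19°) = (46.06, 8.219). The tangent condition forces RM to be normal to MT, so MT runs along (−sin 19°, cos 19°); with |MT| = 22.8, T = (38.64, 29.78). Then |NT| = |T − N| = 48.78.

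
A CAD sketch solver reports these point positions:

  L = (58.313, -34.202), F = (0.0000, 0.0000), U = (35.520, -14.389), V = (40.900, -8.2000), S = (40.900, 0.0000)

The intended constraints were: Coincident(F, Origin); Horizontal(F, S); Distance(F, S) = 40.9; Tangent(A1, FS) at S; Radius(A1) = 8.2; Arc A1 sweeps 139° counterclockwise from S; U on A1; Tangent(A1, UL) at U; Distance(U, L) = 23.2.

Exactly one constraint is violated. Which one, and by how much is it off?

Distance(U, L) = 23.2 — off by 7.00.

F = (0.00, 0.00) ✓; F.y = 0.00, S.y = 0.00 ✓; |FS| = 40.90 ✓; ∠(VS, SF) = 90.00° ✓; |VS| = 8.200 ✓; bearing(V→U) − bearing(V→S) = 139.0° ✓; |VU| = 8.200 ✓; ∠(VU, UL) = 90.00° ✓; |UL| = 30.20 ✗.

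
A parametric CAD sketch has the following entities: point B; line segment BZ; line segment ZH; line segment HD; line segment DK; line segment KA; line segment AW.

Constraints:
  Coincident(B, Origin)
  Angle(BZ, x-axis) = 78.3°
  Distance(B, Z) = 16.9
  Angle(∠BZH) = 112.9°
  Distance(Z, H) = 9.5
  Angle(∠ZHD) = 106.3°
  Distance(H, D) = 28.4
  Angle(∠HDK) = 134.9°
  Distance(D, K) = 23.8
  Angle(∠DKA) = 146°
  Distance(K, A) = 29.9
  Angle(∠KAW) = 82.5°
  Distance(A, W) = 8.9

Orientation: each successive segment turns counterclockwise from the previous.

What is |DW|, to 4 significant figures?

48.68

B is at the origin; BZ runs at 78.3° with length 16.9, so Z = (3.427, 16.55). ∠BZH = 112.9° gives ZH at 145.4° from the x-axis; with |ZH| = 9.5, H = (-4.393, 21.94). ∠ZHD = 106.3° gives HD at -140.9° from the x-axis; with |HD| = 28.4, D = (-26.43, 4.032). ∠HDK = 134.9° gives DK at -95.80° from the x-axis; with |DK| = 23.8, K = (-28.84, -19.65). ∠DKA = 146.0° gives KA at -61.80° from the x-axis; with |KA| = 29.9, A = (-14.71, -46.00). ∠KAW = 82.5° gives AW at 35.70° from the x-axis; with |AW| = 8.9, W = (-7.481, -40.80). Then |DW| = |W − D| = 48.68.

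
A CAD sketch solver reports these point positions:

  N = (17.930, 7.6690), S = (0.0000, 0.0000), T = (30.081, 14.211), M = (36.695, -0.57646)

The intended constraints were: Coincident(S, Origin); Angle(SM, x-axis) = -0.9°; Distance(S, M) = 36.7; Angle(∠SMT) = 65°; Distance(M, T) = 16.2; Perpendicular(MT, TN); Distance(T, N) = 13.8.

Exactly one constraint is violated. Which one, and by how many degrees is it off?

Perpendicular(MT, TN) — off by 4.20°.

S = (0.00, 0.00) ✓; SM at -0.9000° ✓; |SM| = 36.70 ✓; ∠SMT = 65.00° ✓; |MT| = 16.20 ✓; ∠(MT, TN) = 94.20° ✗; |TN| = 13.80 ✓.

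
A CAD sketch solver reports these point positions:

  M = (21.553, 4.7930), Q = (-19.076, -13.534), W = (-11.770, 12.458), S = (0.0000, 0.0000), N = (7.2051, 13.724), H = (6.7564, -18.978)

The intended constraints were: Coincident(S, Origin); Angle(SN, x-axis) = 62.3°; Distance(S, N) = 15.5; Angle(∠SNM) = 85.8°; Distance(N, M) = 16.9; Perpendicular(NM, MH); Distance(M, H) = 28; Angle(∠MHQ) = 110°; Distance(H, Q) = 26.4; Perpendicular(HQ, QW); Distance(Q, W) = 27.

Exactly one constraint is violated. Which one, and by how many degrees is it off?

Perpendicular(HQ, QW) — off by 3.80°.

S = (0.00, 0.00) ✓; SN at 62.30° ✓; |SN| = 15.50 ✓; ∠SNM = 85.80° ✓; |NM| = 16.90 ✓; ∠(NM, MH) = 90.00° ✓; |MH| = 28.00 ✓; ∠MHQ = 110.0° ✓; |HQ| = 26.40 ✓; ∠(HQ, QW) = 93.80° ✗; |QW| = 27.00 ✓.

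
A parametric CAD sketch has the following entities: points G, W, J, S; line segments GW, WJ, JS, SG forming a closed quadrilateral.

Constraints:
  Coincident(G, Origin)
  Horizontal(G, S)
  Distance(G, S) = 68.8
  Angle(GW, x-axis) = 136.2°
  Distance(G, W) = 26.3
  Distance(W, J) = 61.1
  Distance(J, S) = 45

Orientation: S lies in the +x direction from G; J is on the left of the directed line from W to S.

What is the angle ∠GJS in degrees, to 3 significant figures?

89.1°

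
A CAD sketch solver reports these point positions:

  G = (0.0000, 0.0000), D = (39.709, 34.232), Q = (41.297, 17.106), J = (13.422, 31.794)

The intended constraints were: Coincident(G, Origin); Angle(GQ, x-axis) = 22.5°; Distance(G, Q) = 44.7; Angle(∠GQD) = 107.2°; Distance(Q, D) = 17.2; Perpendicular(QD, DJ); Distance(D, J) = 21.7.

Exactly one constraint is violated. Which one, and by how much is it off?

Distance(D, J) = 21.7 — off by 4.70.

G = (0.00, 0.00) ✓; GQ at 22.50° ✓; |GQ| = 44.70 ✓; ∠GQD = 107.2° ✓; |QD| = 17.20 ✓; ∠(QD, DJ) = 90.00° ✓; |DJ| = 26.40 ✗.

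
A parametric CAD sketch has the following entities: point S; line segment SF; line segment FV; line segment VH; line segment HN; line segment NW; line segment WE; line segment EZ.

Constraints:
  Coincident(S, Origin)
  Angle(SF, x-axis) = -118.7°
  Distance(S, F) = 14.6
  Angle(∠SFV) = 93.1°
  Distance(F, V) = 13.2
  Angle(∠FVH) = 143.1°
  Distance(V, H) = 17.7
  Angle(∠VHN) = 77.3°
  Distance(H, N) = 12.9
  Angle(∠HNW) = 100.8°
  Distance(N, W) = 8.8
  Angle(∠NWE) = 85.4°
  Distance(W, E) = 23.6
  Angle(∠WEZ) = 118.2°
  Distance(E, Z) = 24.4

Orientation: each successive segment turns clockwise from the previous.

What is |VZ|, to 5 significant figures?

37.334

∠NWE = 85.4° gives WE at -159.00° from the x-axis; with |WE| = 23.6, E = (-32.847, -4.5011). ∠WEZ = 118.2° gives EZ at 139.20° from the x-axis; with |EZ| = 24.4, Z = (-51.317, 11.442). Then |VZ| = |Z − V| = 37.334.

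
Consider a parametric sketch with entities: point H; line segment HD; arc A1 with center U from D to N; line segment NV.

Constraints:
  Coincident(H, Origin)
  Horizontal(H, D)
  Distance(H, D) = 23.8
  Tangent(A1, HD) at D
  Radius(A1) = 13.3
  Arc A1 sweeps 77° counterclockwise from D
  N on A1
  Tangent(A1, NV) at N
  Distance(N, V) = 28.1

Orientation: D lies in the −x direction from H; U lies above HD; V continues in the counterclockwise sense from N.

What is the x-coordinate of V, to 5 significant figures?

-4.5198

H is at the origin; H and D share the same y with |HD| = 23.8 and D on the −x side, so D = (-23.800, 0.0000). A1 meets HD tangentially, so UD is at right angles to HD, so U = D + (0, 13.3) = (-23.800, 13.300). On A1, D sits at bearing -90° from U; a 77° counterclockwise sweep puts N at bearing -13°, so N = U + 13.3·(cos -13°, sin -13°) = (-10.841, 10.308). Since A1 is tangent to NV there, UN ⟂ NV, so NV runs along (−sin -13°, cos -13°); with |NV| = 28.1, V = (-4.5198, 37.688). So V.x = -4.5198.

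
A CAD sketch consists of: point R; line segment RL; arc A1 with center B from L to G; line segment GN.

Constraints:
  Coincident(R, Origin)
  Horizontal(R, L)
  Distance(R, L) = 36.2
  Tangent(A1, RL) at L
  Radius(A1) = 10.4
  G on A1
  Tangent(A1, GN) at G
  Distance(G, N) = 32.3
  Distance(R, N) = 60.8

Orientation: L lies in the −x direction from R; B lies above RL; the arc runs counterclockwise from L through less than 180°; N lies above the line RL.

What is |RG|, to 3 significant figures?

31.0

Checks: |BG| = 10.40 ✓; ∠(BG, GN) = 90.00° ✓; |GN| = 32.30 ✓; |RN| = 60.80 ✓.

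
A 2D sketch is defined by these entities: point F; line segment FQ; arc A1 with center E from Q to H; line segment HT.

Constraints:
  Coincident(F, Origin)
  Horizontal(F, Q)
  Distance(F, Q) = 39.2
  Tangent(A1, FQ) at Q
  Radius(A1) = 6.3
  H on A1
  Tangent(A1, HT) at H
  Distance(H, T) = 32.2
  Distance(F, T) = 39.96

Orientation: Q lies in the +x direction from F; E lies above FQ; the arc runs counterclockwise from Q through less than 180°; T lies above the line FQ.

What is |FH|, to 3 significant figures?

45.0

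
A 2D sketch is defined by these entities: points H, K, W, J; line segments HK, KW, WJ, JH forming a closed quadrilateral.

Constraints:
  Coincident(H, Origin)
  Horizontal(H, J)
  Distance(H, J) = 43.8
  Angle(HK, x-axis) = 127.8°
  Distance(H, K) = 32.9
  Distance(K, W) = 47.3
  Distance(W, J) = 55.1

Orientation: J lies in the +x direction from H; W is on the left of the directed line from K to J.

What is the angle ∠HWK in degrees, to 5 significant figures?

37.129°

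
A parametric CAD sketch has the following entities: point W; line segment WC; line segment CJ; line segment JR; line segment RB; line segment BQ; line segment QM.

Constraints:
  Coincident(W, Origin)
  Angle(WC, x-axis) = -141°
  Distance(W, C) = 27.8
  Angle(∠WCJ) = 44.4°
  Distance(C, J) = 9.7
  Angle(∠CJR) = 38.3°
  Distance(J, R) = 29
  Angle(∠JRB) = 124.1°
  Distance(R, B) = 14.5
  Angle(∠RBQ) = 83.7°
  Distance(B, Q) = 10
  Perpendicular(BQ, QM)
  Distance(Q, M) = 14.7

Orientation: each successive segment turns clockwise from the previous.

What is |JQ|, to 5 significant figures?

32.831

W is at the origin; WC runs at -141.0° with length 27.8, so C = (-21.605, -17.495). ∠WCJ = 44.4° gives CJ at 83.400° from the x-axis; with |CJ| = 9.7, J = (-20.490, -7.8594). ∠CJR = 38.3° gives JR at -58.300° from the x-axis; with |JR| = 29.0, R = (-5.2511, -32.533). ∠JRB = 124.1° gives RB at -114.20° from the x-axis; with |RB| = 14.5, B = (-11.195, -45.759). ∠RBQ = 83.7° gives BQ at 149.50° from the x-axis; with |BQ| = 10.0, Q = (-19.811, -40.683). Then |JQ| = |Q − J| = 32.831.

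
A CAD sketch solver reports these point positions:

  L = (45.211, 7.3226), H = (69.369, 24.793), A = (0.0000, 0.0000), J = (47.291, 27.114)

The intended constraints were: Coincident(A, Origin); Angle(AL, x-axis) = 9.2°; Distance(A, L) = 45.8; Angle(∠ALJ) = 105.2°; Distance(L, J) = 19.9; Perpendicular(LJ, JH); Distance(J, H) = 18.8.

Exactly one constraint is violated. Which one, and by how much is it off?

Distance(J, H) = 18.8 — off by 3.40.

A = (0.00, 0.00) ✓; AL at 9.200° ✓; |AL| = 45.80 ✓; ∠ALJ = 105.2° ✓; |LJ| = 19.90 ✓; ∠(LJ, JH) = 90.00° ✓; |JH| = 22.20 ✗.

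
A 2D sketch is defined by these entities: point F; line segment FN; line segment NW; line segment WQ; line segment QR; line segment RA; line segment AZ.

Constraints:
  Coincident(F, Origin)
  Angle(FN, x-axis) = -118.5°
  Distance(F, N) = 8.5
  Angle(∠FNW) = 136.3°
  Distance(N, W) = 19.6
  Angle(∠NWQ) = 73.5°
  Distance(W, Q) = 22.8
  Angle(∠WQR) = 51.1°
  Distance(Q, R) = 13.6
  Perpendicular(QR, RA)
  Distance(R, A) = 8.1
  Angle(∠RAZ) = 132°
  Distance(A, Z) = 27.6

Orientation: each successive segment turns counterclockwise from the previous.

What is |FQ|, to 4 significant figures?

25.04

F is at the origin; FN runs at -118.5° with length 8.5, so N = (-4.056, -7.470). ∠FNW = 136.3° gives NW at -74.80° from the x-axis; with |NW| = 19.6, W = (1.083, -26.38). ∠NWQ = 73.5° gives WQ at 31.70° from the x-axis; with |WQ| = 22.8, Q = (20.48, -14.40). Then |FQ| = |Q − F| = 25.04.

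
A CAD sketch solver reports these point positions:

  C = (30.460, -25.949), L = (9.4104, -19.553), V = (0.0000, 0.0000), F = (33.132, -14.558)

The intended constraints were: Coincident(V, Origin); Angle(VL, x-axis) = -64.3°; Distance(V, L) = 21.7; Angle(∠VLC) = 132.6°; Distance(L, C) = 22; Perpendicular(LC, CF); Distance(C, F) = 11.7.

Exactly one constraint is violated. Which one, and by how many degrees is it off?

Perpendicular(LC, CF) — off by 3.70°.

V = (0.00, 0.00) ✓; VL at -64.30° ✓; |VL| = 21.70 ✓; ∠VLC = 132.6° ✓; |LC| = 22.00 ✓; ∠(LC, CF) = 93.70° ✗; |CF| = 11.70 ✓.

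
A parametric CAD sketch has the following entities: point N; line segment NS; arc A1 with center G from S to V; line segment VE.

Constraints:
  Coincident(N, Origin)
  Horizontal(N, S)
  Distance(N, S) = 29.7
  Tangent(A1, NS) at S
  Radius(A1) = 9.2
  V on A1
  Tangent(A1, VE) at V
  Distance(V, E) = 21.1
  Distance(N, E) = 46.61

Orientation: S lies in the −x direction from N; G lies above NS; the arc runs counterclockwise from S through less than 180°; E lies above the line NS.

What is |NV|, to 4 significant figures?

26.40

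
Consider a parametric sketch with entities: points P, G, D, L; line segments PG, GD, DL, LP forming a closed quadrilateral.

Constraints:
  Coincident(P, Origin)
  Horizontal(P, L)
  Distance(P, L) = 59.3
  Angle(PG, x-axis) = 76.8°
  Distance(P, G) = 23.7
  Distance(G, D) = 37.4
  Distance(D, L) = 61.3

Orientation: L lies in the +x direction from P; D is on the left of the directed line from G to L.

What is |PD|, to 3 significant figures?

59.8

Checks: |PL| = 59.30 ✓; |PG| = 23.70 ✓; |GD| = 37.40 ✓; |DL| = 61.30 ✓.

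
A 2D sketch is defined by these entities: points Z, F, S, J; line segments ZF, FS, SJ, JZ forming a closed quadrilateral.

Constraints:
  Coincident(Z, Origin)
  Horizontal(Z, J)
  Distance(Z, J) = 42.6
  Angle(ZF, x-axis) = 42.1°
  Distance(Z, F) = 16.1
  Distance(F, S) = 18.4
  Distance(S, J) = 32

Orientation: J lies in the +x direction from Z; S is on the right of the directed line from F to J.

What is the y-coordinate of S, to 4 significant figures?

-7.601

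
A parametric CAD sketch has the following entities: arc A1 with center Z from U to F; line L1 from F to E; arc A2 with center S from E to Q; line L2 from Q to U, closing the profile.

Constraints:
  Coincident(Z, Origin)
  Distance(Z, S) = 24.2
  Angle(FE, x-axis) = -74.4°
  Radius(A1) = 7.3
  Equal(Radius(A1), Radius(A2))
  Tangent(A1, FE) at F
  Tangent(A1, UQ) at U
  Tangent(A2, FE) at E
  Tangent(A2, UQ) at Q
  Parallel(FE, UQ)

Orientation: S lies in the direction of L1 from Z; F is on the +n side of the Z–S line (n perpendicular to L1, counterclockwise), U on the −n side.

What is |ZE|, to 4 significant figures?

25.28

The slot axis is L1's direction at -74.4°, so u = (cos -74.4°, sin -74.4°) = (0.2689, -0.9632) and n = (−sin -74.4°, cos -74.4°) = (0.9632, 0.2689). Z is at the origin and S lies 24.2 along u from Z, so S = 24.2·u = (6.508, -23.31). Tangency of A1 to both parallel lines with radius 7.3 puts F and U at Z ± 7.3·n: F = (7.031, 1.963), U = (-7.031, -1.963). Equal radii place E and Q the same way about S: E = S + 7.3·n = (13.54, -21.35), Q = S − 7.3·n = (-0.5232, -25.27). Then |ZE| = |E − Z| = 25.28.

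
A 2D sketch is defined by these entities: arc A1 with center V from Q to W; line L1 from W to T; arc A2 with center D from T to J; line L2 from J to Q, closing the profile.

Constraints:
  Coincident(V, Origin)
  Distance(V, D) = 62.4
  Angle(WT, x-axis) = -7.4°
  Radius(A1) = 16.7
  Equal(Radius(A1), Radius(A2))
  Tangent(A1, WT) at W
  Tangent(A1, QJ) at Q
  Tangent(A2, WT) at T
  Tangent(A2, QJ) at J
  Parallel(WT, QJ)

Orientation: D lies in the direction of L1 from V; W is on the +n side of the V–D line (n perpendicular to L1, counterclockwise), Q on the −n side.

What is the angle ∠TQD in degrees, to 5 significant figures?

13.175°

The slot axis is L1's direction at -7.4°, so u = (cos -7.4°, sin -7.4°) = (0.99167, -0.12880) and n = (−sin -7.4°, cos -7.4°) = (0.12880, 0.99167). V is at the origin and D lies 62.4 along u from V, so D = 62.4·u = (61.880, -8.0368). Tangency of A1 to both parallel lines with radius 16.7 puts W and Q at V ± 16.7·n: W = (2.1509, 16.561), Q = (-2.1509, -16.561). Equal radii place T and J the same way about D: T = D + 16.7·n = (64.031, 8.5241), J = D − 16.7·n = (59.729, -24.598). Then cos ∠TQD = QT·QD / (|QT||QD|), giving 13.175°.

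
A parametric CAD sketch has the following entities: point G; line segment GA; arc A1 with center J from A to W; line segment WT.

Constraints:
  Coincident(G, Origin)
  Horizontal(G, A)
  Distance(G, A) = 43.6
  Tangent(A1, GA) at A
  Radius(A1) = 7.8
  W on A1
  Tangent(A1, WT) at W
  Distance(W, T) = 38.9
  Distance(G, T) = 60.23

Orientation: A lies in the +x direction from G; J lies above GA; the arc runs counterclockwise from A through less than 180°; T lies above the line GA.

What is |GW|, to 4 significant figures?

51.99

Checks: ∠(JA, AG) = 90.00° ✓; |JW| = 7.800 ✓; ∠(JW, WT) = 90.00° ✓; |WT| = 38.90 ✓; |GT| = 60.23 ✓.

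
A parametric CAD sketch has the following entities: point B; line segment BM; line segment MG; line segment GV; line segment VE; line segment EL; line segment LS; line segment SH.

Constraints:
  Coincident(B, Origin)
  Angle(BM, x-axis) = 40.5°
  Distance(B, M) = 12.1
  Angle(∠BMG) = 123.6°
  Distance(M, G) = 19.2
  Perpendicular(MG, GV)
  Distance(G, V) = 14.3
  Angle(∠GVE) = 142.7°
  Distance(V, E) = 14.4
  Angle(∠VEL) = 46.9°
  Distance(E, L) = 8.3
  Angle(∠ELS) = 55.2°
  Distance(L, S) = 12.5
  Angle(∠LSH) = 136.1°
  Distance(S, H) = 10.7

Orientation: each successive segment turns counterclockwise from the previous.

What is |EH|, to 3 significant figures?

15.5

B is at the origin; BM runs at 40.5° with length 12.1, so M = (9.20, 7.86). ∠BMG = 123.6° gives MG at 96.9° from the x-axis; with |MG| = 19.2, G = (6.89, 26.9). The perpendicularity gives GV at right angles to MG, so GV runs at -173°; with |GV| = 14.3, V = (-7.30, 25.2). ∠GVE = 142.7° gives VE at -136° from the x-axis; with |VE| = 14.4, E = (-17.6, 15.2). ∠VEL = 46.9° gives EL at -2.70° from the x-axis; with |EL| = 8.3, L = (-9.33, 14.8). ∠ELS = 55.2° gives LS at 122° from the x-axis; with |LS| = 12.5, S = (-16.0, 25.4). ∠LSH = 136.1° gives SH at 166° from the x-axis; with |SH| = 10.7, H = (-26.4, 27.9). Then |EH| = |H − E| = 15.5.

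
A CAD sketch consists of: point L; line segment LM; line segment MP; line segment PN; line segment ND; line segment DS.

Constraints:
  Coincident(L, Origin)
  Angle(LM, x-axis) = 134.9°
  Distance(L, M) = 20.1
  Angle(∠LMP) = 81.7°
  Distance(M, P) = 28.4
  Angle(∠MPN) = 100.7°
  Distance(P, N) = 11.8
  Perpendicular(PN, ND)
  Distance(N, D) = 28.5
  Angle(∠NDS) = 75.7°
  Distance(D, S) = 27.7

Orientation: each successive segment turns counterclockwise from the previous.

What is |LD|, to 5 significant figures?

3.0196

∠MPN = 100.7° gives PN at -47.500° from the x-axis; with |PN| = 11.8, N = (-23.228, -17.203). PN ⟂ ND, so ND runs at 42.500°; with |ND| = 28.5, D = (-2.2159, 2.0513). Then |LD| = |D − L| = 3.0196.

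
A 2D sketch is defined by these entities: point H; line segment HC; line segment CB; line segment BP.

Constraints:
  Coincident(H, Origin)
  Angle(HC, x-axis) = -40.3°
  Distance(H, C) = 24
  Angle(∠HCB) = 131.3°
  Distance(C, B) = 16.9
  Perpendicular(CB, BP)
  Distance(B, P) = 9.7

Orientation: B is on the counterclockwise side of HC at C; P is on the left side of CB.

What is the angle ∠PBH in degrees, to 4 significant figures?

61.16°

H is at the origin; HC runs at -40.3° with length 24.0, so C = 24.0·(cos -40.3°, sin -40.3°) = (18.30, -15.52). ∠HCB = 131.3°, so CB runs at -40.3° + (180° − 131.3°) = 8.400° from the x-axis; with |CB| = 16.9, B = C + 16.9·(cos 8.400°, sin 8.400°) = (35.02, -13.05). The perpendicularity gives BP at right angles to CB; with |BP| = 9.7 on the left of CB, P = B + 9.7·(-0.1461, 0.9893) = (33.61, -3.458). Then cos ∠PBH = BP·BH / (|BP||BH|), giving 61.16°.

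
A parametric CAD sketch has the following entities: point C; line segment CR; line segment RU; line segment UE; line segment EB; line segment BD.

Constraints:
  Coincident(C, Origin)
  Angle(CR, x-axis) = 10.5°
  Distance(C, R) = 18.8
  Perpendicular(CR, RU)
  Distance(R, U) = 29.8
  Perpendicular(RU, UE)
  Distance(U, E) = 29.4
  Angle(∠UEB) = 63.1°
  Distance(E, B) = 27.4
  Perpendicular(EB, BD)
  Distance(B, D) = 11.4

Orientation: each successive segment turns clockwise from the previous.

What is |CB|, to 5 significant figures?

5.6576

C is at the origin; CR runs at 10.5° with length 18.8, so R = (18.485, 3.4260). CR ⟂ RU, so RU runs at -79.500°; with |RU| = 29.8, U = (23.916, -25.875). RU ⟂ UE, so UE runs at -169.50°; with |UE| = 29.4, E = (-4.9919, -31.233). ∠UEB = 63.1° gives EB at 73.600° from the x-axis; with |EB| = 27.4, B = (2.7443, -4.9475). Then |CB| = |B − C| = 5.6576.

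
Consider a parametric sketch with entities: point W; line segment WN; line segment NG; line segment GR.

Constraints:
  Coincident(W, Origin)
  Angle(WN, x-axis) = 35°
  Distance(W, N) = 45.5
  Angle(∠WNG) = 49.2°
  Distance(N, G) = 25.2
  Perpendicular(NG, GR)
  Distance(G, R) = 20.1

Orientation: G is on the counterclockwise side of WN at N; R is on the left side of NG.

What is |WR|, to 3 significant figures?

15.0

W is at the origin; WN runs at 35.0° with length 45.5, so N = 45.5·(cos 35.0°, sin 35.0°) = (37.3, 26.1). ∠WNG = 49.2°, so NG runs at 35.0° + (180° − 49.2°) = 166° from the x-axis; with |NG| = 25.2, G = N + 25.2·(cos 166°, sin 166°) = (12.8, 32.3). NG is perpendicular to GR; with |GR| = 20.1 on the left of NG, R = G + 20.1·(-0.245, -0.969) = (7.91, 12.8). Then |WR| = |R − W| = 15.0.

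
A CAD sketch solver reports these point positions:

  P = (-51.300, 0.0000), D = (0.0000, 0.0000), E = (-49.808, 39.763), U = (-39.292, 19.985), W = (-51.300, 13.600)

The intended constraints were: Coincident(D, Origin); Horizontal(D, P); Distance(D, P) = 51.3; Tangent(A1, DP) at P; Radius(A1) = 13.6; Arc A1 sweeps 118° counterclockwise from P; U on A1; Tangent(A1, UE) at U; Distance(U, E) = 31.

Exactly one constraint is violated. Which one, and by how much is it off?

Distance(U, E) = 31 — off by 8.60.

D = (0.00, 0.00) ✓; D.y = 0.00, P.y = 0.00 ✓; |DP| = 51.30 ✓; ∠(WP, PD) = 90.00° ✓; |WP| = 13.60 ✓; bearing(W→U) − bearing(W→P) = 118.0° ✓; |WU| = 13.60 ✓; ∠(WU, UE) = 90.00° ✓; |UE| = 22.40 ✗.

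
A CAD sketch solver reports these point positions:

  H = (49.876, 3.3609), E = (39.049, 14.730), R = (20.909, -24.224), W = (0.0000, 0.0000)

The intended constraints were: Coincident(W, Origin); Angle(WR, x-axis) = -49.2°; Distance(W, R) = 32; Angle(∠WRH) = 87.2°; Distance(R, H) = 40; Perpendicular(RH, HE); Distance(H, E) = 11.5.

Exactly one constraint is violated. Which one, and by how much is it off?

Distance(H, E) = 11.5 — off by 4.20.

W = (0.00, 0.00) ✓; WR at -49.20° ✓; |WR| = 32.00 ✓; ∠WRH = 87.20° ✓; |RH| = 40.00 ✓; ∠(RH, HE) = 90.00° ✓; |HE| = 15.70 ✗.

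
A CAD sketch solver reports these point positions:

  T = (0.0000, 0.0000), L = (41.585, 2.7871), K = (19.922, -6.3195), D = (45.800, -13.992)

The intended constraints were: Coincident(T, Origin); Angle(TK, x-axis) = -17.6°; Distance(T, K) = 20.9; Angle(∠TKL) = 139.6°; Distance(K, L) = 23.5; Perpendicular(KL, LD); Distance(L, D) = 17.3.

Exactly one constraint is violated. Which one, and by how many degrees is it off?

Perpendicular(KL, LD) — off by 8.70°.

T = (0.00, 0.00) ✓; TK at -17.60° ✓; |TK| = 20.90 ✓; ∠TKL = 139.6° ✓; |KL| = 23.50 ✓; ∠(KL, LD) = 98.70° ✗; |LD| = 17.30 ✓.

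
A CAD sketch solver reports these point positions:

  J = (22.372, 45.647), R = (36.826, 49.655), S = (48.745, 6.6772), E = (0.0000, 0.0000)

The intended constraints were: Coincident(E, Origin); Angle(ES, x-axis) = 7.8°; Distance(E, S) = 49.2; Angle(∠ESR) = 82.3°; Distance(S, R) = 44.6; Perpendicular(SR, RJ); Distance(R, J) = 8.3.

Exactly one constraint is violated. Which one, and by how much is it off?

Distance(R, J) = 8.3 — off by 6.70.

E = (0.00, 0.00) ✓; ES at 7.800° ✓; |ES| = 49.20 ✓; ∠ESR = 82.30° ✓; |SR| = 44.60 ✓; ∠(SR, RJ) = 90.00° ✓; |RJ| = 15.00 ✗.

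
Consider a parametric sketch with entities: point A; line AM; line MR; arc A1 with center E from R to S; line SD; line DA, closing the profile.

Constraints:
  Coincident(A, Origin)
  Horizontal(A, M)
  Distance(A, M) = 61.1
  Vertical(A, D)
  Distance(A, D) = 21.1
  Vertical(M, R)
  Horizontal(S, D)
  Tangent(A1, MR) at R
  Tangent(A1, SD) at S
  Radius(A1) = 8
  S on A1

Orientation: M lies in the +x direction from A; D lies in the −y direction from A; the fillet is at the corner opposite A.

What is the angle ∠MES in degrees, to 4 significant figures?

148.6°

The virtual corner opposite A is at (61.10, -21.10). Since A1 is tangent to MR there, ER ⟂ MR and the tangent condition forces ES to be normal to SD, with radius 8.0, so the center E sits 8.0 in from both sides at E = (53.10, -13.10). That places the tangent points at R = (61.10, -13.10) on MR and S = (53.10, -21.10) on SD. Then cos ∠MES = EM·ES / (|EM||ES|), giving 148.6°.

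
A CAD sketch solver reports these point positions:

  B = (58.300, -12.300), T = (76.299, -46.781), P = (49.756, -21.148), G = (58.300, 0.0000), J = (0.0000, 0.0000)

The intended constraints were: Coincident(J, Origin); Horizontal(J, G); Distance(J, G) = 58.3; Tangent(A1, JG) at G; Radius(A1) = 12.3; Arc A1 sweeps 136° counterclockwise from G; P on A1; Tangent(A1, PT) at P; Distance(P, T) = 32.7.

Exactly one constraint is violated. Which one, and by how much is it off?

Distance(P, T) = 32.7 — off by 4.20.

J = (0.00, 0.00) ✓; J.y = 0.00, G.y = 0.00 ✓; |JG| = 58.30 ✓; ∠(BG, GJ) = 90.00° ✓; |BG| = 12.30 ✓; bearing(B→P) − bearing(B→G) = 136.0° ✓; |BP| = 12.30 ✓; ∠(BP, PT) = 90.00° ✓; |PT| = 36.90 ✗.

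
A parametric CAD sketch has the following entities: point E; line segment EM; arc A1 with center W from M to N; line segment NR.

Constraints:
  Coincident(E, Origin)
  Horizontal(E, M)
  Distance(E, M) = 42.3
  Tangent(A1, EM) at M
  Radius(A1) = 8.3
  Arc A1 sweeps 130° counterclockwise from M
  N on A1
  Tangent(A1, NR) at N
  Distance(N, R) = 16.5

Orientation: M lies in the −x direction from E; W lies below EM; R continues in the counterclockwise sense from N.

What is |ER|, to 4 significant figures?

46.24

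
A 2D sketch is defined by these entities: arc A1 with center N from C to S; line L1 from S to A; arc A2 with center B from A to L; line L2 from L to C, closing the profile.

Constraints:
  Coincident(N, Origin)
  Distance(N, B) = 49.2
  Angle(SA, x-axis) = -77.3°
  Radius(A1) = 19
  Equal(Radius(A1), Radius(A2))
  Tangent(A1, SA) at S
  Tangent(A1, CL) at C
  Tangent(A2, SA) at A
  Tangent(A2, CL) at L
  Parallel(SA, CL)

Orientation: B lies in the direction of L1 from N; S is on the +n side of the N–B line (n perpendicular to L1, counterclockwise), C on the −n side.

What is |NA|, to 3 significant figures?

52.7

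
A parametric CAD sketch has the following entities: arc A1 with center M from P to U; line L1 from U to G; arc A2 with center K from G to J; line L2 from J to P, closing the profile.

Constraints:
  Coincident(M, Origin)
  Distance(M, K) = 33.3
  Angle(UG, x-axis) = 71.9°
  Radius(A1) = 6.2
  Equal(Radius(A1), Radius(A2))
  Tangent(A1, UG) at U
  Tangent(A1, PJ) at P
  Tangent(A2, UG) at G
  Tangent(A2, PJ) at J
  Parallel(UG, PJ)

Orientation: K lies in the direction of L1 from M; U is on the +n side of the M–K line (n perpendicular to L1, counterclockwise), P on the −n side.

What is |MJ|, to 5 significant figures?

33.872

The slot axis is L1's direction at 71.9°, so u = (cos 71.9°, sin 71.9°) = (0.31068, 0.95052) and n = (−sin 71.9°, cos 71.9°) = (-0.95052, 0.31068). M is at the origin and K lies 33.3 along u from M, so K = 33.3·u = (10.346, 31.652). Tangency of A1 to both parallel lines with radius 6.2 puts U and P at M ± 6.2·n: U = (-5.8932, 1.9262), P = (5.8932, -1.9262). Equal radii place G and J the same way about K: G = K + 6.2·n = (4.4523, 33.578), J = K − 6.2·n = (16.239, 29.726). Then |MJ| = |J − M| = 33.872.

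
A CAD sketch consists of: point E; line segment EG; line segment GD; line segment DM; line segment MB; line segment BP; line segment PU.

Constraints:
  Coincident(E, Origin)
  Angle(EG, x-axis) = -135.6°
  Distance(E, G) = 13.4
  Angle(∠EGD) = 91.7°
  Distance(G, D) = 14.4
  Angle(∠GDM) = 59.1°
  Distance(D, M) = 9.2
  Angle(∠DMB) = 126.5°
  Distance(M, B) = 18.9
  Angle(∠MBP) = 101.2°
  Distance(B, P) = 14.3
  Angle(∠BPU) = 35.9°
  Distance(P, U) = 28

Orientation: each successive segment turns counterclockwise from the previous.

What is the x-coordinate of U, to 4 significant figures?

6.099

E is at the origin; EG runs at -135.6° with length 13.4, so G = (-9.574, -9.375). ∠EGD = 91.7° gives GD at -47.30° from the x-axis; with |GD| = 14.4, D = (0.1916, -19.96). ∠GDM = 59.1° gives DM at 73.60° from the x-axis; with |DM| = 9.2, M = (2.789, -11.13). ∠DMB = 126.5° gives MB at 127.1° from the x-axis; with |MB| = 18.9, B = (-8.612, 3.942). ∠MBP = 101.2° gives BP at -154.1° from the x-axis; with |BP| = 14.3, P = (-21.48, -2.304). ∠BPU = 35.9° gives PU at -10.00° from the x-axis; with |PU| = 28.0, U = (6.099, -7.167). So U.x = 6.099.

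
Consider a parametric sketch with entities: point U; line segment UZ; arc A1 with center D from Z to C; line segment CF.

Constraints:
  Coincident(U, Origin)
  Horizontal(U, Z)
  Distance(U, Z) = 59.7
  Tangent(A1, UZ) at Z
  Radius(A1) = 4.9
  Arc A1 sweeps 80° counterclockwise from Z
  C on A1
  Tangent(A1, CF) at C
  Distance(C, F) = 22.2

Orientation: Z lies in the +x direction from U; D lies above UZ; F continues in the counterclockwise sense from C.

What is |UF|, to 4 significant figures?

73.13

On A1, Z sits at bearing -90° from D; an 80° counterclockwise sweep puts C at bearing -10°, so C = D + 4.9·(cos -10°, sin -10°) = (64.53, 4.049). Tangency of A1 to CF means the radius DC is perpendicular to CF, so CF runs along (−sin -10°, cos -10°); with |CF| = 22.2, F = (68.38, 25.91). Then |UF| = |F − U| = 73.13.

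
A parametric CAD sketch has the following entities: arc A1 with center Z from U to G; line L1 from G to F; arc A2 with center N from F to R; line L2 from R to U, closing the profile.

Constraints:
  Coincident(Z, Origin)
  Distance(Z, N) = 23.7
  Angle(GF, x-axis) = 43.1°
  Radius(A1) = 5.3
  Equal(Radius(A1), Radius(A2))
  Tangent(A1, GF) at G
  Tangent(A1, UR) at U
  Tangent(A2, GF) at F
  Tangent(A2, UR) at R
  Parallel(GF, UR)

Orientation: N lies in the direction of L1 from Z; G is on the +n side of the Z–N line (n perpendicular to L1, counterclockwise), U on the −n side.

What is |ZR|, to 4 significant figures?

24.29

The slot axis is L1's direction at 43.1°, so u = (cos 43.1°, sin 43.1°) = (0.7302, 0.6833) and n = (−sin 43.1°, cos 43.1°) = (-0.6833, 0.7302). Z is at the origin and N lies 23.7 along u from Z, so N = 23.7·u = (17.30, 16.19). Tangency of A1 to both parallel lines with radius 5.3 puts G and U at Z ± 5.3·n: G = (-3.621, 3.870), U = (3.621, -3.870). Equal radii place F and R the same way about N: F = N + 5.3·n = (13.68, 20.06), R = N − 5.3·n = (20.93, 12.32). Then |ZR| = |R − Z| = 24.29.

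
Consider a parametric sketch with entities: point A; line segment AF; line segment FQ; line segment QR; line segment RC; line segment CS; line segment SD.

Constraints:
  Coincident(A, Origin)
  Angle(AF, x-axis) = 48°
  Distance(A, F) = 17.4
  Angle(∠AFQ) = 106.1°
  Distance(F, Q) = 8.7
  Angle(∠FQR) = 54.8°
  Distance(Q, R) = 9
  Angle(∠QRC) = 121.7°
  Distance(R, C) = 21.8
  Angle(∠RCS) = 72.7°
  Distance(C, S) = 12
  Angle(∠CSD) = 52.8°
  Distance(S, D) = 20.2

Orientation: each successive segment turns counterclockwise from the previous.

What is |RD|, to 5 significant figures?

8.1943

A is at the origin; AF runs at 48.0° with length 17.4, so F = (11.643, 12.931). ∠AFQ = 106.1° gives FQ at 121.90° from the x-axis; with |FQ| = 8.7, Q = (7.0455, 20.317). ∠FQR = 54.8° gives QR at -112.90° from the x-axis; with |QR| = 9.0, R = (3.5433, 12.026). ∠QRC = 121.7° gives RC at -54.600° from the x-axis; with |RC| = 21.8, C = (16.172, -5.7437). ∠RCS = 72.7° gives CS at 52.700° from the x-axis; with |CS| = 12.0, S = (23.444, 3.8020). ∠CSD = 52.8° gives SD at 179.90° from the x-axis; with |SD| = 20.2, D = (3.2436, 3.8373). Then |RD| = |D − R| = 8.1943.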